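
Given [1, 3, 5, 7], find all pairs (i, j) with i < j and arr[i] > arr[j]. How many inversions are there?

Finding inversions in [1, 3, 5, 7]:


Total inversions: 0

The array has 0 inversions. It is already sorted.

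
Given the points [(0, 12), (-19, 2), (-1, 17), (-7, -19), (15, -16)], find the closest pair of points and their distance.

Computing all pairwise distances among 5 points:

d((0, 12), (-19, 2)) = 21.4709
d((0, 12), (-1, 17)) = 5.099 <-- minimum
d((0, 12), (-7, -19)) = 31.7805
d((0, 12), (15, -16)) = 31.7648
d((-19, 2), (-1, 17)) = 23.4307
d((-19, 2), (-7, -19)) = 24.1868
d((-19, 2), (15, -16)) = 38.4708
d((-1, 17), (-7, -19)) = 36.4966
d((-1, 17), (15, -16)) = 36.6742
d((-7, -19), (15, -16)) = 22.2036

Closest pair: (0, 12) and (-1, 17) with distance 5.099

The closest pair is (0, 12) and (-1, 17) with Euclidean distance 5.099. For 5 points, brute-force pairwise comparison is shown above. For large n, the divide-and-conquer algorithm (sort by x, recurse on halves, check the dividing strip) achieves O(n log n).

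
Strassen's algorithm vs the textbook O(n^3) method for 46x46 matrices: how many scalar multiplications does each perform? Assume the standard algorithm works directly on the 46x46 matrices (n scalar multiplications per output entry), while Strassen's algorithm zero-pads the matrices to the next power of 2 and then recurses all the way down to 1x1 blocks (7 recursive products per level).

Matrix multiplication for 46x46 matrices:

Strassen's algorithm requires power-of-2 dimensions. Pad 46x46 to 64x64 (next power of 2).

Standard algorithm: 46^3 = 97336 multiplications
Strassen's algorithm: 7^(log2(64)) = 7^6 = 117649 multiplications
Difference: 97336 - 117649 = -20313 (Strassen uses MORE here due to padding overhead — for small or just-over-power-of-2 n, padding can outweigh the per-level savings)

Standard: 97336 multiplications (46^3). Strassen: 117649 multiplications (7^6, after padding to 64x64). Strassen reduces 8 recursive multiplications to 7 at each level.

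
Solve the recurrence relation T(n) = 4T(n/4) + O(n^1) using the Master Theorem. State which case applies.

Master Theorem for T(n) = 4T(n/4) + O(n^1):

a = 4, b = 4, c = 1
log_b(a) = log_4(4) = 1.0000

Case 2: c = 1 = log_4(4) = 1.0000
T(n) = O(n^1 log n) = O(n log n)

For T(n) = 4T(n/4) + O(n^1): log_4(4) = 1.0000. This is Case 2 of the Master Theorem (c = log_b(a), equal work at all levels), giving O(n log n).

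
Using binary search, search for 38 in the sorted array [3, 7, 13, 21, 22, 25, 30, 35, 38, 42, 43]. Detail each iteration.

Binary search for 38 in [3, 7, 13, 21, 22, 25, 30, 35, 38, 42, 43]:

lo=0, hi=10, mid=5, arr[mid]=25 -> 25 < 38, search right half
lo=6, hi=10, mid=8, arr[mid]=38 -> Found target at index 8!

Binary search finds 38 at index 8 after 2 comparisons. The search repeatedly halves the search space by comparing with the middle element.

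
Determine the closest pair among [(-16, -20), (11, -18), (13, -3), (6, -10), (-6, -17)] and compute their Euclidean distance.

Computing all pairwise distances among 5 points:

d((-16, -20), (11, -18)) = 27.074
d((-16, -20), (13, -3)) = 33.6155
d((-16, -20), (6, -10)) = 24.1661
d((-16, -20), (-6, -17)) = 10.4403
d((11, -18), (13, -3)) = 15.1327
d((11, -18), (6, -10)) = 9.434 <-- minimum
d((11, -18), (-6, -17)) = 17.0294
d((13, -3), (6, -10)) = 9.8995
d((13, -3), (-6, -17)) = 23.6008
d((6, -10), (-6, -17)) = 13.8924

Closest pair: (11, -18) and (6, -10) with distance 9.434

The closest pair is (11, -18) and (6, -10) with Euclidean distance 9.434. For 5 points, brute-force pairwise comparison is shown above. For large n, the divide-and-conquer algorithm (sort by x, recurse on halves, check the dividing strip) achieves O(n log n).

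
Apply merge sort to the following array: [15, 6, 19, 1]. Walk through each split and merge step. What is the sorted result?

Merge sort trace:

Split: [15, 6, 19, 1] -> [15, 6] and [19, 1]
  Split: [15, 6] -> [15] and [6]
  Merge: [15] + [6] -> [6, 15]
  Split: [19, 1] -> [19] and [1]
  Merge: [19] + [1] -> [1, 19]
Merge: [6, 15] + [1, 19] -> [1, 6, 15, 19]

Final sorted array: [1, 6, 15, 19]

The merge sort proceeds by recursively splitting the array and merging sorted halves.
After all merges, the sorted array is [1, 6, 15, 19].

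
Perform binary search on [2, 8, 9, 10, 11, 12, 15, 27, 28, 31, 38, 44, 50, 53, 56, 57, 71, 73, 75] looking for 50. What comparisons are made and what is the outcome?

Binary search for 50 in [2, 8, 9, 10, 11, 12, 15, 27, 28, 31, 38, 44, 50, 53, 56, 57, 71, 73, 75]:

lo=0, hi=18, mid=9, arr[mid]=31 -> 31 < 50, search right half
lo=10, hi=18, mid=14, arr[mid]=56 -> 56 > 50, search left half
lo=10, hi=13, mid=11, arr[mid]=44 -> 44 < 50, search right half
lo=12, hi=13, mid=12, arr[mid]=50 -> Found target at index 12!

Binary search finds 50 at index 12 after 4 comparisons. The search repeatedly halves the search space by comparing with the middle element.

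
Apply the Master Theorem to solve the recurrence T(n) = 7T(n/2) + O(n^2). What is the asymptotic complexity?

Master Theorem for T(n) = 7T(n/2) + O(n^2):

a = 7, b = 2, c = 2
log_b(a) = log_2(7) = 2.8074

Case 1: c = 2 < log_2(7) = 2.8074
T(n) = O(n^(log_2 7))

For T(n) = 7T(n/2) + O(n^2): log_2(7) = 2.8074. This is Case 1 of the Master Theorem (c < log_b(a), work dominated by leaves), giving O(n^(log_2 7)).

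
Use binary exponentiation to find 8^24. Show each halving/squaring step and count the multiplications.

Computing 8^24 by squaring (build up from 8^1; each line after the first costs one multiplication):

8^1 = 8
8^2 = (8^1)^2 = 8^2 = 64
8^3 = 8 * 8^2 = 8 * 64 = 512
8^6 = (8^3)^2 = 512^2 = 262144
8^12 = (8^6)^2 = 262144^2 = 68719476736
8^24 = (8^12)^2 = 68719476736^2 = 4722366482869645213696

Result: 4722366482869645213696
Multiplications needed: 5 (5 lines after 8^1)

8^24 = 4722366482869645213696. Using exponentiation by squaring, this requires 5 multiplications. The key idea: if the exponent is even, square the half-power; if odd, multiply by the base once.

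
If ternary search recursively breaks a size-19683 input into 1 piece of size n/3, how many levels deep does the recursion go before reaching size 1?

For divide and conquer with division factor 3:

Problem sizes at each level:
Level 0: 19683
Level 1: 6561
Level 2: 2187
Level 3: 729
Level 4: 243
Level 5: 81
Level 6: 27
Level 7: 9
Level 8: 3
Level 9: 1

The root is level 0 and the size-1 base case is level 9 (the tree spans levels 0 through 9, i.e. 10 levels counting the root), so the depth is the number of divisions: log_3(19683) = 9

The recursion tree depth is log_3(19683) = 9. At each level, the problem size is divided by 3, so it takes 9 divisions to reduce to a base case of size 1. The algorithm makes 1 recursive call at each level.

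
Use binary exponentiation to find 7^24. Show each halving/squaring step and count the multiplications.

Computing 7^24 by squaring (build up from 7^1; each line after the first costs one multiplication):

7^1 = 7
7^2 = (7^1)^2 = 7^2 = 49
7^3 = 7 * 7^2 = 7 * 49 = 343
7^6 = (7^3)^2 = 343^2 = 117649
7^12 = (7^6)^2 = 117649^2 = 13841287201
7^24 = (7^12)^2 = 13841287201^2 = 191581231380566414401

Result: 191581231380566414401
Multiplications needed: 5 (5 lines after 7^1)

7^24 = 191581231380566414401. Using exponentiation by squaring, this requires 5 multiplications. The key idea: if the exponent is even, square the half-power; if odd, multiply by the base once.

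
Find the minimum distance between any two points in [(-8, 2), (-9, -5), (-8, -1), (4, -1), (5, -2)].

Computing all pairwise distances among 5 points:

d((-8, 2), (-9, -5)) = 7.0711
d((-8, 2), (-8, -1)) = 3.0
d((-8, 2), (4, -1)) = 12.3693
d((-8, 2), (5, -2)) = 13.6015
d((-9, -5), (-8, -1)) = 4.1231
d((-9, -5), (4, -1)) = 13.6015
d((-9, -5), (5, -2)) = 14.3178
d((-8, -1), (4, -1)) = 12.0
d((-8, -1), (5, -2)) = 13.0384
d((4, -1), (5, -2)) = 1.4142 <-- minimum

Closest pair: (4, -1) and (5, -2) with distance 1.4142

The closest pair is (4, -1) and (5, -2) with Euclidean distance 1.4142. For 5 points, brute-force pairwise comparison is shown above. For large n, the divide-and-conquer algorithm (sort by x, recurse on halves, check the dividing strip) achieves O(n log n).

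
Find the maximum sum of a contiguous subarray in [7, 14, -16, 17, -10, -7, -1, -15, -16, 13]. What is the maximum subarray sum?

Using Kadane's algorithm on [7, 14, -16, 17, -10, -7, -1, -15, -16, 13]:

Scanning through the array:
Position 1 (value 14): max_ending_here = 21, max_so_far = 21
Position 2 (value -16): max_ending_here = 5, max_so_far = 21
Position 3 (value 17): max_ending_here = 22, max_so_far = 22
Position 4 (value -10): max_ending_here = 12, max_so_far = 22
Position 5 (value -7): max_ending_here = 5, max_so_far = 22
Position 6 (value -1): max_ending_here = 4, max_so_far = 22
Position 7 (value -15): max_ending_here = -11, max_so_far = 22
Position 8 (value -16): max_ending_here = -16, max_so_far = 22
Position 9 (value 13): max_ending_here = 13, max_so_far = 22

Maximum subarray: [7, 14, -16, 17]
Maximum sum: 22

The maximum subarray is [7, 14, -16, 17] with sum 22. This subarray runs from index 0 to index 3.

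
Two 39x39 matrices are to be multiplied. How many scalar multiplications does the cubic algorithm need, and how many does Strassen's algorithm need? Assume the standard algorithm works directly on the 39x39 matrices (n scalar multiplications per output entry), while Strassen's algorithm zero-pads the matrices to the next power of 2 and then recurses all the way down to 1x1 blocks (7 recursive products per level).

Matrix multiplication for 39x39 matrices:

Strassen's algorithm requires power-of-2 dimensions. Pad 39x39 to 64x64 (next power of 2).

Standard algorithm: 39^3 = 59319 multiplications
Strassen's algorithm: 7^(log2(64)) = 7^6 = 117649 multiplications
Difference: 59319 - 117649 = -58330 (Strassen uses MORE here due to padding overhead — for small or just-over-power-of-2 n, padding can outweigh the per-level savings)

Standard: 59319 multiplications (39^3). Strassen: 117649 multiplications (7^6, after padding to 64x64). Strassen reduces 8 recursive multiplications to 7 at each level.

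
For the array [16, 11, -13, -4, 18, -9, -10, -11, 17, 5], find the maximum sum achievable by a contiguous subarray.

Using Kadane's algorithm on [16, 11, -13, -4, 18, -9, -10, -11, 17, 5]:

Scanning through the array:
Position 1 (value 11): max_ending_here = 27, max_so_far = 27
Position 2 (value -13): max_ending_here = 14, max_so_far = 27
Position 3 (value -4): max_ending_here = 10, max_so_far = 27
Position 4 (value 18): max_ending_here = 28, max_so_far = 28
Position 5 (value -9): max_ending_here = 19, max_so_far = 28
Position 6 (value -10): max_ending_here = 9, max_so_far = 28
Position 7 (value -11): max_ending_here = -2, max_so_far = 28
Position 8 (value 17): max_ending_here = 17, max_so_far = 28
Position 9 (value 5): max_ending_here = 22, max_so_far = 28

Maximum subarray: [16, 11, -13, -4, 18]
Maximum sum: 28

The maximum subarray is [16, 11, -13, -4, 18] with sum 28. This subarray runs from index 0 to index 4.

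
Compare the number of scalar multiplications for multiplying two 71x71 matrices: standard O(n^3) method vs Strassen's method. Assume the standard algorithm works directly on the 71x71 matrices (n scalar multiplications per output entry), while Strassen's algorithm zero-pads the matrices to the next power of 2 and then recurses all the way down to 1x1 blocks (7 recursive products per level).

Matrix multiplication for 71x71 matrices:

Strassen's algorithm requires power-of-2 dimensions. Pad 71x71 to 128x128 (next power of 2).

Standard algorithm: 71^3 = 357911 multiplications
Strassen's algorithm: 7^(log2(128)) = 7^7 = 823543 multiplications
Difference: 357911 - 823543 = -465632 (Strassen uses MORE here due to padding overhead — for small or just-over-power-of-2 n, padding can outweigh the per-level savings)

Standard: 357911 multiplications (71^3). Strassen: 823543 multiplications (7^7, after padding to 128x128). Strassen reduces 8 recursive multiplications to 7 at each level.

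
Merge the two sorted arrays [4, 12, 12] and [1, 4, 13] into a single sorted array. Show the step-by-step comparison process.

Merging process:

Compare 4 vs 1: take 1 from right. Merged: [1]
Compare 4 vs 4: take 4 from left. Merged: [1, 4]
Compare 12 vs 4: take 4 from right. Merged: [1, 4, 4]
Compare 12 vs 13: take 12 from left. Merged: [1, 4, 4, 12]
Compare 12 vs 13: take 12 from left. Merged: [1, 4, 4, 12, 12]
Append remaining from right: [13]. Merged: [1, 4, 4, 12, 12, 13]

Final merged array: [1, 4, 4, 12, 12, 13]
Total comparisons: 5

The merged array is [1, 4, 4, 12, 12, 13], requiring 5 comparisons. The merge step runs in O(n) time where n is the total number of elements.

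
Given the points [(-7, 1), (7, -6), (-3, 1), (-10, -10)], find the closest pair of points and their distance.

Computing all pairwise distances among 4 points:

d((-7, 1), (7, -6)) = 15.6525
d((-7, 1), (-3, 1)) = 4.0 <-- minimum
d((-7, 1), (-10, -10)) = 11.4018
d((7, -6), (-3, 1)) = 12.2066
d((7, -6), (-10, -10)) = 17.4642
d((-3, 1), (-10, -10)) = 13.0384

Closest pair: (-7, 1) and (-3, 1) with distance 4.0

The closest pair is (-7, 1) and (-3, 1) with Euclidean distance 4.0. For 4 points, brute-force pairwise comparison is shown above. For large n, the divide-and-conquer algorithm (sort by x, recurse on halves, check the dividing strip) achieves O(n log n).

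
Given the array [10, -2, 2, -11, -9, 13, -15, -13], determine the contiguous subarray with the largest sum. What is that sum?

Using Kadane's algorithm on [10, -2, 2, -11, -9, 13, -15, -13]:

Scanning through the array:
Position 1 (value -2): max_ending_here = 8, max_so_far = 10
Position 2 (value 2): max_ending_here = 10, max_so_far = 10
Position 3 (value -11): max_ending_here = -1, max_so_far = 10
Position 4 (value -9): max_ending_here = -9, max_so_far = 10
Position 5 (value 13): max_ending_here = 13, max_so_far = 13
Position 6 (value -15): max_ending_here = -2, max_so_far = 13
Position 7 (value -13): max_ending_here = -13, max_so_far = 13

Maximum subarray: [13]
Maximum sum: 13

The maximum subarray is [13] with sum 13. This subarray runs from index 5 to index 5.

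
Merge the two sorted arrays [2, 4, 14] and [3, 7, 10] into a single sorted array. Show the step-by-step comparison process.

Merging process:

Compare 2 vs 3: take 2 from left. Merged: [2]
Compare 4 vs 3: take 3 from right. Merged: [2, 3]
Compare 4 vs 7: take 4 from left. Merged: [2, 3, 4]
Compare 14 vs 7: take 7 from right. Merged: [2, 3, 4, 7]
Compare 14 vs 10: take 10 from right. Merged: [2, 3, 4, 7, 10]
Append remaining from left: [14]. Merged: [2, 3, 4, 7, 10, 14]

Final merged array: [2, 3, 4, 7, 10, 14]
Total comparisons: 5

The merged array is [2, 3, 4, 7, 10, 14], requiring 5 comparisons. The merge step runs in O(n) time where n is the total number of elements.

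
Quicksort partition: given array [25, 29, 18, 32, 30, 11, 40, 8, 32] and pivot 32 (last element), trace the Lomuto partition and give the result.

Lomuto partition with pivot = 32:

Initial array: [25, 29, 18, 32, 30, 11, 40, 8, 32]

arr[0]=25 <= 32: swap with position 0, array becomes [25, 29, 18, 32, 30, 11, 40, 8, 32]
arr[1]=29 <= 32: swap with position 1, array becomes [25, 29, 18, 32, 30, 11, 40, 8, 32]
arr[2]=18 <= 32: swap with position 2, array becomes [25, 29, 18, 32, 30, 11, 40, 8, 32]
arr[3]=32 <= 32: swap with position 3, array becomes [25, 29, 18, 32, 30, 11, 40, 8, 32]
arr[4]=30 <= 32: swap with position 4, array becomes [25, 29, 18, 32, 30, 11, 40, 8, 32]
arr[5]=11 <= 32: swap with position 5, array becomes [25, 29, 18, 32, 30, 11, 40, 8, 32]
arr[6]=40 > 32: no swap
arr[7]=8 <= 32: swap with position 6, array becomes [25, 29, 18, 32, 30, 11, 8, 40, 32]

Place pivot at position 7: [25, 29, 18, 32, 30, 11, 8, 32, 40]
Pivot position: 7

After partitioning with pivot 32, the array becomes [25, 29, 18, 32, 30, 11, 8, 32, 40]. The pivot is placed at index 7. All elements to the left of the pivot are <= 32, and all elements to the right are > 32.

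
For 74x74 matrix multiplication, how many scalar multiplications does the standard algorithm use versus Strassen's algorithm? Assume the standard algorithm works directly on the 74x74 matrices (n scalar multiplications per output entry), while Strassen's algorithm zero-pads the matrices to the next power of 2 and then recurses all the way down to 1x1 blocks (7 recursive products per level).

Matrix multiplication for 74x74 matrices:

Strassen's algorithm requires power-of-2 dimensions. Pad 74x74 to 128x128 (next power of 2).

Standard algorithm: 74^3 = 405224 multiplications
Strassen's algorithm: 7^(log2(128)) = 7^7 = 823543 multiplications
Difference: 405224 - 823543 = -418319 (Strassen uses MORE here due to padding overhead — for small or just-over-power-of-2 n, padding can outweigh the per-level savings)

Standard: 405224 multiplications (74^3). Strassen: 823543 multiplications (7^7, after padding to 128x128). Strassen reduces 8 recursive multiplications to 7 at each level.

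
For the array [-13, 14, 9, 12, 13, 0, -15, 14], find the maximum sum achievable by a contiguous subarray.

Using Kadane's algorithm on [-13, 14, 9, 12, 13, 0, -15, 14]:

Scanning through the array:
Position 1 (value 14): max_ending_here = 14, max_so_far = 14
Position 2 (value 9): max_ending_here = 23, max_so_far = 23
Position 3 (value 12): max_ending_here = 35, max_so_far = 35
Position 4 (value 13): max_ending_here = 48, max_so_far = 48
Position 5 (value 0): max_ending_here = 48, max_so_far = 48
Position 6 (value -15): max_ending_here = 33, max_so_far = 48
Position 7 (value 14): max_ending_here = 47, max_so_far = 48

Maximum subarray: [14, 9, 12, 13]
Maximum sum: 48

The maximum subarray is [14, 9, 12, 13] with sum 48. This subarray runs from index 1 to index 4.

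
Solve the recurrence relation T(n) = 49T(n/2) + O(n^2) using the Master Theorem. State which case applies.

Master Theorem for T(n) = 49T(n/2) + O(n^2):

a = 49, b = 2, c = 2
log_b(a) = log_2(49) = 5.6147

Case 1: c = 2 < log_2(49) = 5.6147
T(n) = O(n^(log_2 49))

For T(n) = 49T(n/2) + O(n^2): log_2(49) = 5.6147. This is Case 1 of the Master Theorem (c < log_b(a), work dominated by leaves), giving O(n^(log_2 49)).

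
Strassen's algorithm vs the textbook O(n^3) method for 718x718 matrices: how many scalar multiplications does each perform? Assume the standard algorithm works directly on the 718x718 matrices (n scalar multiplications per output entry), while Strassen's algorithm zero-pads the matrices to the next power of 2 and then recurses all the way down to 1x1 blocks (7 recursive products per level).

Matrix multiplication for 718x718 matrices:

Strassen's algorithm requires power-of-2 dimensions. Pad 718x718 to 1024x1024 (next power of 2).

Standard algorithm: 718^3 = 370146232 multiplications
Strassen's algorithm: 7^(log2(1024)) = 7^10 = 282475249 multiplications
Savings: 370146232 - 282475249 = 87670983 multiplications

Standard: 370146232 multiplications (718^3). Strassen: 282475249 multiplications (7^10, after padding to 1024x1024). Strassen reduces 8 recursive multiplications to 7 at each level.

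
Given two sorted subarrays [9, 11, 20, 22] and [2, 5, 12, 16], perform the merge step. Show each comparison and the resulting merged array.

Merging process:

Compare 9 vs 2: take 2 from right. Merged: [2]
Compare 9 vs 5: take 5 from right. Merged: [2, 5]
Compare 9 vs 12: take 9 from left. Merged: [2, 5, 9]
Compare 11 vs 12: take 11 from left. Merged: [2, 5, 9, 11]
Compare 20 vs 12: take 12 from right. Merged: [2, 5, 9, 11, 12]
Compare 20 vs 16: take 16 from right. Merged: [2, 5, 9, 11, 12, 16]
Append remaining from left: [20, 22]. Merged: [2, 5, 9, 11, 12, 16, 20, 22]

Final merged array: [2, 5, 9, 11, 12, 16, 20, 22]
Total comparisons: 6

The merged array is [2, 5, 9, 11, 12, 16, 20, 22], requiring 6 comparisons. The merge step runs in O(n) time where n is the total number of elements.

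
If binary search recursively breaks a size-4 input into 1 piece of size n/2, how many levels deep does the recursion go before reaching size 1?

For divide and conquer with division factor 2:

Problem sizes at each level:
Level 0: 4
Level 1: 2
Level 2: 1

The root is level 0 and the size-1 base case is level 2 (the tree spans levels 0 through 2, i.e. 3 levels counting the root), so the depth is the number of divisions: log_2(4) = 2

The recursion tree depth is log_2(4) = 2. At each level, the problem size is divided by 2, so it takes 2 divisions to reduce to a base case of size 1. The algorithm makes 1 recursive call at each level.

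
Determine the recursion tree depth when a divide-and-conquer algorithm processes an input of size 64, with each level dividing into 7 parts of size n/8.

For divide and conquer with division factor 8:

Problem sizes at each level:
Level 0: 64
Level 1: 8
Level 2: 1

The root is level 0 and the size-1 base case is level 2 (the tree spans levels 0 through 2, i.e. 3 levels counting the root), so the depth is the number of divisions: log_8(64) = 2

The recursion tree depth is log_8(64) = 2. At each level, the problem size is divided by 8, so it takes 2 divisions to reduce to a base case of size 1. The algorithm makes 7 recursive calls at each level.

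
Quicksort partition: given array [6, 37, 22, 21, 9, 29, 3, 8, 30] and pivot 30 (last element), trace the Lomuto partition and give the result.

Lomuto partition with pivot = 30:

Initial array: [6, 37, 22, 21, 9, 29, 3, 8, 30]

arr[0]=6 <= 30: swap with position 0, array becomes [6, 37, 22, 21, 9, 29, 3, 8, 30]
arr[1]=37 > 30: no swap
arr[2]=22 <= 30: swap with position 1, array becomes [6, 22, 37, 21, 9, 29, 3, 8, 30]
arr[3]=21 <= 30: swap with position 2, array becomes [6, 22, 21, 37, 9, 29, 3, 8, 30]
arr[4]=9 <= 30: swap with position 3, array becomes [6, 22, 21, 9, 37, 29, 3, 8, 30]
arr[5]=29 <= 30: swap with position 4, array becomes [6, 22, 21, 9, 29, 37, 3, 8, 30]
arr[6]=3 <= 30: swap with position 5, array becomes [6, 22, 21, 9, 29, 3, 37, 8, 30]
arr[7]=8 <= 30: swap with position 6, array becomes [6, 22, 21, 9, 29, 3, 8, 37, 30]

Place pivot at position 7: [6, 22, 21, 9, 29, 3, 8, 30, 37]
Pivot position: 7

After partitioning with pivot 30, the array becomes [6, 22, 21, 9, 29, 3, 8, 30, 37]. The pivot is placed at index 7. All elements to the left of the pivot are <= 30, and all elements to the right are > 30.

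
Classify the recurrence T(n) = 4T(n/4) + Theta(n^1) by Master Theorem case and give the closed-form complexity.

Master Theorem for T(n) = 4T(n/4) + O(n^1):

a = 4, b = 4, c = 1
log_b(a) = log_4(4) = 1.0000

Case 2: c = 1 = log_4(4) = 1.0000
T(n) = O(n^1 log n) = O(n log n)

For T(n) = 4T(n/4) + O(n^1): log_4(4) = 1.0000. This is Case 2 of the Master Theorem (c = log_b(a), equal work at all levels), giving O(n log n).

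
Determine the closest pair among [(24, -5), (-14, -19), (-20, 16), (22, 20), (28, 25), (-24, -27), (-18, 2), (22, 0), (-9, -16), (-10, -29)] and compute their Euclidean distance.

Computing all pairwise distances among 10 points:

d((24, -5), (-14, -19)) = 40.4969
d((24, -5), (-20, 16)) = 48.7545
d((24, -5), (22, 20)) = 25.0799
d((24, -5), (28, 25)) = 30.2655
d((24, -5), (-24, -27)) = 52.8015
d((24, -5), (-18, 2)) = 42.5793
d((24, -5), (22, 0)) = 5.3852 <-- minimum
d((24, -5), (-9, -16)) = 34.7851
d((24, -5), (-10, -29)) = 41.6173
d((-14, -19), (-20, 16)) = 35.5106
d((-14, -19), (22, 20)) = 53.0754
d((-14, -19), (28, 25)) = 60.8276
d((-14, -19), (-24, -27)) = 12.8062
d((-14, -19), (-18, 2)) = 21.3776
d((-14, -19), (22, 0)) = 40.7063
d((-14, -19), (-9, -16)) = 5.831
d((-14, -19), (-10, -29)) = 10.7703
d((-20, 16), (22, 20)) = 42.19
d((-20, 16), (28, 25)) = 48.8365
d((-20, 16), (-24, -27)) = 43.1856
d((-20, 16), (-18, 2)) = 14.1421
d((-20, 16), (22, 0)) = 44.9444
d((-20, 16), (-9, -16)) = 33.8378
d((-20, 16), (-10, -29)) = 46.0977
d((22, 20), (28, 25)) = 7.8102
d((22, 20), (-24, -27)) = 65.7647
d((22, 20), (-18, 2)) = 43.8634
d((22, 20), (22, 0)) = 20.0
d((22, 20), (-9, -16)) = 47.5079
d((22, 20), (-10, -29)) = 58.5235
d((28, 25), (-24, -27)) = 73.5391
d((28, 25), (-18, 2)) = 51.4296
d((28, 25), (22, 0)) = 25.7099
d((28, 25), (-9, -16)) = 55.2268
d((28, 25), (-10, -29)) = 66.0303
d((-24, -27), (-18, 2)) = 29.6142
d((-24, -27), (22, 0)) = 53.3385
d((-24, -27), (-9, -16)) = 18.6011
d((-24, -27), (-10, -29)) = 14.1421
d((-18, 2), (22, 0)) = 40.05
d((-18, 2), (-9, -16)) = 20.1246
d((-18, 2), (-10, -29)) = 32.0156
d((22, 0), (-9, -16)) = 34.8855
d((22, 0), (-10, -29)) = 43.1856
d((-9, -16), (-10, -29)) = 13.0384

Closest pair: (24, -5) and (22, 0) with distance 5.3852

The closest pair is (24, -5) and (22, 0) with Euclidean distance 5.3852. For 10 points, brute-force pairwise comparison is shown above. For large n, the divide-and-conquer algorithm (sort by x, recurse on halves, check the dividing strip) achieves O(n log n).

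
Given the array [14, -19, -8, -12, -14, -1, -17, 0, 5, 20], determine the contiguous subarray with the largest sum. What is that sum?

Using Kadane's algorithm on [14, -19, -8, -12, -14, -1, -17, 0, 5, 20]:

Scanning through the array:
Position 1 (value -19): max_ending_here = -5, max_so_far = 14
Position 2 (value -8): max_ending_here = -8, max_so_far = 14
Position 3 (value -12): max_ending_here = -12, max_so_far = 14
Position 4 (value -14): max_ending_here = -14, max_so_far = 14
Position 5 (value -1): max_ending_here = -1, max_so_far = 14
Position 6 (value -17): max_ending_here = -17, max_so_far = 14
Position 7 (value 0): max_ending_here = 0, max_so_far = 14
Position 8 (value 5): max_ending_here = 5, max_so_far = 14
Position 9 (value 20): max_ending_here = 25, max_so_far = 25

Maximum subarray: [0, 5, 20]
Maximum sum: 25

The maximum subarray is [0, 5, 20] with sum 25. This subarray runs from index 7 to index 9.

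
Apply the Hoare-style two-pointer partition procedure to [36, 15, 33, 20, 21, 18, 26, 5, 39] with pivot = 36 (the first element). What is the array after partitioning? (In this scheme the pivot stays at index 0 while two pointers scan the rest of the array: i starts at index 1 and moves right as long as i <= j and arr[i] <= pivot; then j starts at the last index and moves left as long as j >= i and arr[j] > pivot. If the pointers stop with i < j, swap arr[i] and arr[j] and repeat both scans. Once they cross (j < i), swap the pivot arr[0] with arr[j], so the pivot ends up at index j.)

Hoare-style two-pointer partition with pivot = 36:

Initial array: [36, 15, 33, 20, 21, 18, 26, 5, 39]

Pointers start at i = 1, j = 8.
i ends at 8, j ends at 7: the pointers have crossed (j < i), so scanning stops.

Swap pivot arr[0] with arr[7] to place pivot at position 7: [5, 15, 33, 20, 21, 18, 26, 36, 39]
Pivot position: 7

After partitioning with pivot 36, the array becomes [5, 15, 33, 20, 21, 18, 26, 36, 39]. The pivot is placed at index 7. All elements to the left of the pivot are <= 36, and all elements to the right are > 36.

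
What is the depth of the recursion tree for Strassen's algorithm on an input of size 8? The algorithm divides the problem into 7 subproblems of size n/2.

For divide and conquer with division factor 2:

Problem sizes at each level:
Level 0: 8
Level 1: 4
Level 2: 2
Level 3: 1

The root is level 0 and the size-1 base case is level 3 (the tree spans levels 0 through 3, i.e. 4 levels counting the root), so the depth is the number of divisions: log_2(8) = 3

The recursion tree depth is log_2(8) = 3. At each level, the problem size is divided by 2, so it takes 3 divisions to reduce to a base case of size 1. The algorithm makes 7 recursive calls at each level.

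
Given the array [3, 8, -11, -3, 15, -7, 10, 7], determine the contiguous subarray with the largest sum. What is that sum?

Using Kadane's algorithm on [3, 8, -11, -3, 15, -7, 10, 7]:

Scanning through the array:
Position 1 (value 8): max_ending_here = 11, max_so_far = 11
Position 2 (value -11): max_ending_here = 0, max_so_far = 11
Position 3 (value -3): max_ending_here = -3, max_so_far = 11
Position 4 (value 15): max_ending_here = 15, max_so_far = 15
Position 5 (value -7): max_ending_here = 8, max_so_far = 15
Position 6 (value 10): max_ending_here = 18, max_so_far = 18
Position 7 (value 7): max_ending_here = 25, max_so_far = 25

Maximum subarray: [15, -7, 10, 7]
Maximum sum: 25

The maximum subarray is [15, -7, 10, 7] with sum 25. This subarray runs from index 4 to index 7.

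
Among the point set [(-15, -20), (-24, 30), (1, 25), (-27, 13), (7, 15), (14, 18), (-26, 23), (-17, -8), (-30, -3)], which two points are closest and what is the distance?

Computing all pairwise distances among 9 points:

d((-15, -20), (-24, 30)) = 50.8035
d((-15, -20), (1, 25)) = 47.7598
d((-15, -20), (-27, 13)) = 35.1141
d((-15, -20), (7, 15)) = 41.3401
d((-15, -20), (14, 18)) = 47.8017
d((-15, -20), (-26, 23)) = 44.3847
d((-15, -20), (-17, -8)) = 12.1655
d((-15, -20), (-30, -3)) = 22.6716
d((-24, 30), (1, 25)) = 25.4951
d((-24, 30), (-27, 13)) = 17.2627
d((-24, 30), (7, 15)) = 34.4384
d((-24, 30), (14, 18)) = 39.8497
d((-24, 30), (-26, 23)) = 7.2801 <-- minimum
d((-24, 30), (-17, -8)) = 38.6394
d((-24, 30), (-30, -3)) = 33.541
d((1, 25), (-27, 13)) = 30.4631
d((1, 25), (7, 15)) = 11.6619
d((1, 25), (14, 18)) = 14.7648
d((1, 25), (-26, 23)) = 27.074
d((1, 25), (-17, -8)) = 37.5899
d((1, 25), (-30, -3)) = 41.7732
d((-27, 13), (7, 15)) = 34.0588
d((-27, 13), (14, 18)) = 41.3038
d((-27, 13), (-26, 23)) = 10.0499
d((-27, 13), (-17, -8)) = 23.2594
d((-27, 13), (-30, -3)) = 16.2788
d((7, 15), (14, 18)) = 7.6158
d((7, 15), (-26, 23)) = 33.9559
d((7, 15), (-17, -8)) = 33.2415
d((7, 15), (-30, -3)) = 41.1461
d((14, 18), (-26, 23)) = 40.3113
d((14, 18), (-17, -8)) = 40.4599
d((14, 18), (-30, -3)) = 48.7545
d((-26, 23), (-17, -8)) = 32.28
d((-26, 23), (-30, -3)) = 26.3059
d((-17, -8), (-30, -3)) = 13.9284

Closest pair: (-24, 30) and (-26, 23) with distance 7.2801

The closest pair is (-24, 30) and (-26, 23) with Euclidean distance 7.2801. For 9 points, brute-force pairwise comparison is shown above. For large n, the divide-and-conquer algorithm (sort by x, recurse on halves, check the dividing strip) achieves O(n log n).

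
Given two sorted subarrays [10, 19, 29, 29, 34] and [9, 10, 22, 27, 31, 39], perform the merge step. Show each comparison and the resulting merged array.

Merging process:

Compare 10 vs 9: take 9 from right. Merged: [9]
Compare 10 vs 10: take 10 from left. Merged: [9, 10]
Compare 19 vs 10: take 10 from right. Merged: [9, 10, 10]
Compare 19 vs 22: take 19 from left. Merged: [9, 10, 10, 19]
Compare 29 vs 22: take 22 from right. Merged: [9, 10, 10, 19, 22]
Compare 29 vs 27: take 27 from right. Merged: [9, 10, 10, 19, 22, 27]
Compare 29 vs 31: take 29 from left. Merged: [9, 10, 10, 19, 22, 27, 29]
Compare 29 vs 31: take 29 from left. Merged: [9, 10, 10, 19, 22, 27, 29, 29]
Compare 34 vs 31: take 31 from right. Merged: [9, 10, 10, 19, 22, 27, 29, 29, 31]
Compare 34 vs 39: take 34 from left. Merged: [9, 10, 10, 19, 22, 27, 29, 29, 31, 34]
Append remaining from right: [39]. Merged: [9, 10, 10, 19, 22, 27, 29, 29, 31, 34, 39]

Final merged array: [9, 10, 10, 19, 22, 27, 29, 29, 31, 34, 39]
Total comparisons: 10

The merged array is [9, 10, 10, 19, 22, 27, 29, 29, 31, 34, 39], requiring 10 comparisons. The merge step runs in O(n) time where n is the total number of elements.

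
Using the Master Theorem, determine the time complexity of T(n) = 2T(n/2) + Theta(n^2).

Master Theorem for T(n) = 2T(n/2) + O(n^2):

a = 2, b = 2, c = 2
log_b(a) = log_2(2) = 1.0000

Case 3: c = 2 > log_2(2) = 1.0000
T(n) = O(n^2) = O(n^2)

For T(n) = 2T(n/2) + O(n^2): log_2(2) = 1.0000. This is Case 3 of the Master Theorem (c > log_b(a), work dominated by root), giving O(n^2).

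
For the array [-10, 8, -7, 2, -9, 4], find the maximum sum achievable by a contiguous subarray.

Using Kadane's algorithm on [-10, 8, -7, 2, -9, 4]:

Scanning through the array:
Position 1 (value 8): max_ending_here = 8, max_so_far = 8
Position 2 (value -7): max_ending_here = 1, max_so_far = 8
Position 3 (value 2): max_ending_here = 3, max_so_far = 8
Position 4 (value -9): max_ending_here = -6, max_so_far = 8
Position 5 (value 4): max_ending_here = 4, max_so_far = 8

Maximum subarray: [8]
Maximum sum: 8

The maximum subarray is [8] with sum 8. This subarray runs from index 1 to index 1.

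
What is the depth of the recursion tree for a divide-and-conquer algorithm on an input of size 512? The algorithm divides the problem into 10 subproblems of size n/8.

For divide and conquer with division factor 8:

Problem sizes at each level:
Level 0: 512
Level 1: 64
Level 2: 8
Level 3: 1

The root is level 0 and the size-1 base case is level 3 (the tree spans levels 0 through 3, i.e. 4 levels counting the root), so the depth is the number of divisions: log_8(512) = 3

The recursion tree depth is log_8(512) = 3. At each level, the problem size is divided by 8, so it takes 3 divisions to reduce to a base case of size 1. The algorithm makes 10 recursive calls at each level.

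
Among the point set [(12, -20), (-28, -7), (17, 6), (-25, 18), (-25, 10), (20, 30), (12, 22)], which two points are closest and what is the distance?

Computing all pairwise distances among 7 points:

d((12, -20), (-28, -7)) = 42.0595
d((12, -20), (17, 6)) = 26.4764
d((12, -20), (-25, 18)) = 53.0377
d((12, -20), (-25, 10)) = 47.634
d((12, -20), (20, 30)) = 50.636
d((12, -20), (12, 22)) = 42.0
d((-28, -7), (17, 6)) = 46.8402
d((-28, -7), (-25, 18)) = 25.1794
d((-28, -7), (-25, 10)) = 17.2627
d((-28, -7), (20, 30)) = 60.6053
d((-28, -7), (12, 22)) = 49.4065
d((17, 6), (-25, 18)) = 43.6807
d((17, 6), (-25, 10)) = 42.19
d((17, 6), (20, 30)) = 24.1868
d((17, 6), (12, 22)) = 16.7631
d((-25, 18), (-25, 10)) = 8.0 <-- minimum
d((-25, 18), (20, 30)) = 46.5725
d((-25, 18), (12, 22)) = 37.2156
d((-25, 10), (20, 30)) = 49.2443
d((-25, 10), (12, 22)) = 38.8973
d((20, 30), (12, 22)) = 11.3137

Closest pair: (-25, 18) and (-25, 10) with distance 8.0

The closest pair is (-25, 18) and (-25, 10) with Euclidean distance 8.0. For 7 points, brute-force pairwise comparison is shown above. For large n, the divide-and-conquer algorithm (sort by x, recurse on halves, check the dividing strip) achieves O(n log n).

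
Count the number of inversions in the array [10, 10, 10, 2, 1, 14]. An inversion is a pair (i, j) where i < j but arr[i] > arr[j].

Finding inversions in [10, 10, 10, 2, 1, 14]:

(0, 3): arr[0]=10 > arr[3]=2
(0, 4): arr[0]=10 > arr[4]=1
(1, 3): arr[1]=10 > arr[3]=2
(1, 4): arr[1]=10 > arr[4]=1
(2, 3): arr[2]=10 > arr[3]=2
(2, 4): arr[2]=10 > arr[4]=1
(3, 4): arr[3]=2 > arr[4]=1

Total inversions: 7

The array has 7 inversion(s): (0,3), (0,4), (1,3), (1,4), (2,3), (2,4), (3,4). Each pair (i,j) satisfies i < j and arr[i] > arr[j].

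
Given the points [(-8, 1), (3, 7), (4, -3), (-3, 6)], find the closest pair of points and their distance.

Computing all pairwise distances among 4 points:

d((-8, 1), (3, 7)) = 12.53
d((-8, 1), (4, -3)) = 12.6491
d((-8, 1), (-3, 6)) = 7.0711
d((3, 7), (4, -3)) = 10.0499
d((3, 7), (-3, 6)) = 6.0828 <-- minimum
d((4, -3), (-3, 6)) = 11.4018

Closest pair: (3, 7) and (-3, 6) with distance 6.0828

The closest pair is (3, 7) and (-3, 6) with Euclidean distance 6.0828. For 4 points, brute-force pairwise comparison is shown above. For large n, the divide-and-conquer algorithm (sort by x, recurse on halves, check the dividing strip) achieves O(n log n).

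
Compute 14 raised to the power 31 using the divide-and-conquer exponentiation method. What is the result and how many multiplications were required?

Computing 14^31 by squaring (build up from 14^1; each line after the first costs one multiplication):

14^1 = 14
14^2 = (14^1)^2 = 14^2 = 196
14^3 = 14 * 14^2 = 14 * 196 = 2744
14^6 = (14^3)^2 = 2744^2 = 7529536
14^7 = 14 * 14^6 = 14 * 7529536 = 105413504
14^14 = (14^7)^2 = 105413504^2 = 11112006825558016
14^15 = 14 * 14^14 = 14 * 11112006825558016 = 155568095557812224
14^30 = (14^15)^2 = 155568095557812224^2 = 24201432355484595421941037243826176
14^31 = 14 * 14^30 = 14 * 24201432355484595421941037243826176 = 338820052976784335907174521413566464

Result: 338820052976784335907174521413566464
Multiplications needed: 8 (8 lines after 14^1)

14^31 = 338820052976784335907174521413566464. Using exponentiation by squaring, this requires 8 multiplications. The key idea: if the exponent is even, square the half-power; if odd, multiply by the base once.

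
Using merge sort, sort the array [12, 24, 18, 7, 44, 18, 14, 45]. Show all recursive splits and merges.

Merge sort trace:

Split: [12, 24, 18, 7, 44, 18, 14, 45] -> [12, 24, 18, 7] and [44, 18, 14, 45]
  Split: [12, 24, 18, 7] -> [12, 24] and [18, 7]
    Split: [12, 24] -> [12] and [24]
    Merge: [12] + [24] -> [12, 24]
    Split: [18, 7] -> [18] and [7]
    Merge: [18] + [7] -> [7, 18]
  Merge: [12, 24] + [7, 18] -> [7, 12, 18, 24]
  Split: [44, 18, 14, 45] -> [44, 18] and [14, 45]
    Split: [44, 18] -> [44] and [18]
    Merge: [44] + [18] -> [18, 44]
    Split: [14, 45] -> [14] and [45]
    Merge: [14] + [45] -> [14, 45]
  Merge: [18, 44] + [14, 45] -> [14, 18, 44, 45]
Merge: [7, 12, 18, 24] + [14, 18, 44, 45] -> [7, 12, 14, 18, 18, 24, 44, 45]

Final sorted array: [7, 12, 14, 18, 18, 24, 44, 45]

The merge sort proceeds by recursively splitting the array and merging sorted halves.
After all merges, the sorted array is [7, 12, 14, 18, 18, 24, 44, 45].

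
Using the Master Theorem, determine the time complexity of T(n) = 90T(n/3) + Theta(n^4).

Master Theorem for T(n) = 90T(n/3) + O(n^4):

a = 90, b = 3, c = 4
log_b(a) = log_3(90) = 4.0959

Case 1: c = 4 < log_3(90) = 4.0959
T(n) = O(n^(log_3 90))

For T(n) = 90T(n/3) + O(n^4): log_3(90) = 4.0959. This is Case 1 of the Master Theorem (c < log_b(a), work dominated by leaves), giving O(n^(log_3 90)).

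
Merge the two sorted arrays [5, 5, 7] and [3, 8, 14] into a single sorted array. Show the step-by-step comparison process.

Merging process:

Compare 5 vs 3: take 3 from right. Merged: [3]
Compare 5 vs 8: take 5 from left. Merged: [3, 5]
Compare 5 vs 8: take 5 from left. Merged: [3, 5, 5]
Compare 7 vs 8: take 7 from left. Merged: [3, 5, 5, 7]
Append remaining from right: [8, 14]. Merged: [3, 5, 5, 7, 8, 14]

Final merged array: [3, 5, 5, 7, 8, 14]
Total comparisons: 4

The merged array is [3, 5, 5, 7, 8, 14], requiring 4 comparisons. The merge step runs in O(n) time where n is the total number of elements.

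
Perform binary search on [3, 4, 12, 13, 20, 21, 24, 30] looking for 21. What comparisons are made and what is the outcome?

Binary search for 21 in [3, 4, 12, 13, 20, 21, 24, 30]:

lo=0, hi=7, mid=3, arr[mid]=13 -> 13 < 21, search right half
lo=4, hi=7, mid=5, arr[mid]=21 -> Found target at index 5!

Binary search finds 21 at index 5 after 2 comparisons. The search repeatedly halves the search space by comparing with the middle element.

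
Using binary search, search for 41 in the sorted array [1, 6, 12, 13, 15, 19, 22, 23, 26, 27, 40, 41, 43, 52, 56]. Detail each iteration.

Binary search for 41 in [1, 6, 12, 13, 15, 19, 22, 23, 26, 27, 40, 41, 43, 52, 56]:

lo=0, hi=14, mid=7, arr[mid]=23 -> 23 < 41, search right half
lo=8, hi=14, mid=11, arr[mid]=41 -> Found target at index 11!

Binary search finds 41 at index 11 after 2 comparisons. The search repeatedly halves the search space by comparing with the middle element.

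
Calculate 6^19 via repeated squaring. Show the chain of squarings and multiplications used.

Computing 6^19 by squaring (build up from 6^1; each line after the first costs one multiplication):

6^1 = 6
6^2 = (6^1)^2 = 6^2 = 36
6^4 = (6^2)^2 = 36^2 = 1296
6^8 = (6^4)^2 = 1296^2 = 1679616
6^9 = 6 * 6^8 = 6 * 1679616 = 10077696
6^18 = (6^9)^2 = 10077696^2 = 101559956668416
6^19 = 6 * 6^18 = 6 * 101559956668416 = 609359740010496

Result: 609359740010496
Multiplications needed: 6 (6 lines after 6^1)

6^19 = 609359740010496. Using exponentiation by squaring, this requires 6 multiplications. The key idea: if the exponent is even, square the half-power; if odd, multiply by the base once.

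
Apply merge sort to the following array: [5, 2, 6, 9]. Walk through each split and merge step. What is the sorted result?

Merge sort trace:

Split: [5, 2, 6, 9] -> [5, 2] and [6, 9]
  Split: [5, 2] -> [5] and [2]
  Merge: [5] + [2] -> [2, 5]
  Split: [6, 9] -> [6] and [9]
  Merge: [6] + [9] -> [6, 9]
Merge: [2, 5] + [6, 9] -> [2, 5, 6, 9]

Final sorted array: [2, 5, 6, 9]

The merge sort proceeds by recursively splitting the array and merging sorted halves.
After all merges, the sorted array is [2, 5, 6, 9].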